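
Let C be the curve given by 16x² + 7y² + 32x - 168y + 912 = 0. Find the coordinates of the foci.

(-1, 9) and (-1, 15)

Group the x- and y-terms: 16(x² + 2x) + 7(y² - 24y) = -912
Complete the square in x and y: 16(x + 1)² + 7(y - 12)² = -912 + 16 + 1008 = 112
Divide through by 112 to get (x + 1)²/7 + (y - 12)²/16 = 1.
Ellipse, center (-1, 12), major axis vertical; a² = 16, b² = 7.
c² = a² - b² = 16 - 7 = 9, so c = 3.
Foci lie on the vertical axis through the center: (h, k ± c).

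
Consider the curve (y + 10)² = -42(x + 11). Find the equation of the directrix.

x = -1/2

Vertex (-11, -10); 4p = -42 so p = -21/2. Opens left.
Directrix is the vertical line x = h − p = -11 − (-21/2) = -1/2.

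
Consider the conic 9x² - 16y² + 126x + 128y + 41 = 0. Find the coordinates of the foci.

Group the x- and y-terms: 9(x² + 14x) -16(y² - 8y) = -41
Completing the square gives 9(x + 7)² -16(y - 4)² = -41 + 441 - 256 = 144.
Divide through by 144 to get (x + 7)²/16 - (y - 4)²/9 = 1.
Hyperbola, center (-7, 4), transverse axis horizontal; a² = 16, b² = 9.
c² = a² + b² = 16 + 9 = 25, so c = 5.
Foci lie on the horizontal axis through the center: (h ± c, k).

(-12, 4) and (-2, 4)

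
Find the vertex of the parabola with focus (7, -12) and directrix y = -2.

The vertex is the midpoint between the focus and the directrix along the axis of symmetry.
Axis is vertical (directrix is horizontal). Vertex y-coordinate = (-12 + (-2))/2 = -7; x-coordinate = 7.

(7, -7)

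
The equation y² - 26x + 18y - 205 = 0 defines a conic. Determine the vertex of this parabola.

Only y is squared. Complete the square in y: (y + 9)² = 26(x + 11).
Vertex (-11, -9); 4p = 26 so p = 13/2. Opens right.

(-11, -9)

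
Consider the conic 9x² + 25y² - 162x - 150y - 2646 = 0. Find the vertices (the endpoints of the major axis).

(-11, 3) and (29, 3)

Group the x- and y-terms: 9(x² - 18x) + 25(y² - 6y) = 2646
Complete the square: 9(x - 9)² + 25(y - 3)² = 2646 + 729 + 225 = 3600
Divide by 3600: (x - 9)²/400 + (y - 3)²/144 = 1
Ellipse, center (9, 3), major axis horizontal; a² = 400, b² = 144.
a = 20. Vertices at (h ± a, k).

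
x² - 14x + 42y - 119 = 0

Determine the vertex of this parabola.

Only x is squared. Complete the square in x: (x - 7)² = -42(y - 4).
Vertex (7, 4); 4p = -42 so p = -21/2. Opens down.

(7, 4)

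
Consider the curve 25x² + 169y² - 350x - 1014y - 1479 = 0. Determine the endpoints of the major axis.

Collect terms: 25(x² - 14x) + 169(y² - 6y) = 1479
25(x - 7)² + 169(y - 3)² = 1479 + 1225 + 1521 = 4225
Divide through by 4225 to get (x - 7)²/169 + (y - 3)²/25 = 1.
Ellipse, center (7, 3), major axis horizontal; a² = 169, b² = 25.
a = 13. Vertices at (h ± a, k).

(-6, 3) and (20, 3)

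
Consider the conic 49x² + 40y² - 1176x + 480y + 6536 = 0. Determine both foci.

(12, -9) and (12, -3)

Rearranging, 49(x² - 24x) + 40(y² + 12y) = -6536.
Complete the square: 49(x - 12)² + 40(y + 6)² = -6536 + 7056 + 1440 = 1960
Divide by 1960: (x - 12)²/40 + (y + 6)²/49 = 1
Ellipse, center (12, -6), major axis vertical; a² = 49, b² = 40.
c² = a² - b² = 49 - 40 = 9, so c = 3.
Foci lie on the vertical axis through the center: (h, k ± c).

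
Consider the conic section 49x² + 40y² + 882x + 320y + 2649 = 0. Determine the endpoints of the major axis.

(-9, -11) and (-9, 3)

49(x² + 18x) + 40(y² + 8y) = -2649
Completing the square gives 49(x + 9)² + 40(y + 4)² = -2649 + 3969 + 640 = 1960.
Divide by 1960: (x + 9)²/40 + (y + 4)²/49 = 1
Ellipse, center (-9, -4), major axis vertical; a² = 49, b² = 40.
a = 7. Vertices at (h, k ± a).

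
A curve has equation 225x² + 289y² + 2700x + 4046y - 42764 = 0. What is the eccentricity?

Collect terms: 225(x² + 12x) + 289(y² + 14y) = 42764
Complete the square: 225(x + 6)² + 289(y + 7)² = 42764 + 8100 + 14161 = 65025
Divide through by 65025 to get (x + 6)²/289 + (y + 7)²/225 = 1.
Ellipse, center (-6, -7), major axis horizontal; a² = 289, b² = 225.
c² = a² - b² = 64, so c = 8.
e = c/a = 8/17.

e = 8/17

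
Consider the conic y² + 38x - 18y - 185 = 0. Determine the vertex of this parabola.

Only y is squared. Complete the square in y: (y - 9)² = -38(x - 7).
Vertex (7, 9); 4p = -38 so p = -19/2. Opens left.

(7, 9)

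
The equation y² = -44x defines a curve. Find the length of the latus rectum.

Vertex (0, 0); 4p = -44 so p = -11. Opens left.
Latus rectum length = |4p| = 44.

44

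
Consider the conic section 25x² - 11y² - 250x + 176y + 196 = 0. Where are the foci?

Rearranging, 25(x² - 10x) -11(y² - 16y) = -196.
Completing the square gives 25(x - 5)² -11(y - 8)² = -196 + 625 - 704 = -275.
Dividing both sides by -275: (y - 8)²/25 - (x - 5)²/11 = 1
Hyperbola, center (5, 8), transverse axis vertical; a² = 25, b² = 11.
c² = a² + b² = 25 + 11 = 36, so c = 6.
Foci lie on the vertical axis through the center: (h, k ± c).

(5, 2) and (5, 14)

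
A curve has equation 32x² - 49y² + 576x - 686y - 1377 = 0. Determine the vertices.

(-16, -7) and (-2, -7)

Group: 32(x² + 18x) -49(y² + 14y) = 1377
Complete the square in x and y: 32(x + 9)² -49(y + 7)² = 1377 + 2592 - 2401 = 1568
Dividing both sides by 1568: (x + 9)²/49 - (y + 7)²/32 = 1
Hyperbola, center (-9, -7), transverse axis horizontal; a² = 49, b² = 32.
a = 7. Vertices at (h ± a, k).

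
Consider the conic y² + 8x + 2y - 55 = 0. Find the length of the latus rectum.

Only y is squared. Complete the square in y: (y + 1)² = -8(x - 7).
Vertex (7, -1); 4p = -8 so p = -2. Opens left.
Latus rectum length = |4p| = 8.

8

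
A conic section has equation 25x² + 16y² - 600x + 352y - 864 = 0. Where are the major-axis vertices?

25(x² - 24x) + 16(y² + 22y) = 864
Completing the square gives 25(x - 12)² + 16(y + 11)² = 864 + 3600 + 1936 = 6400.
Divide through by 6400 to get (x - 12)²/256 + (y + 11)²/400 = 1.
Ellipse, center (12, -11), major axis vertical; a² = 400, b² = 256.
a = 20. Vertices at (h, k ± a).

(12, -31) and (12, 9)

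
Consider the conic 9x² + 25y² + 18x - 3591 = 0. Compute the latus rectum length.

Rearranging, 9(x² + 2x) + 25y² = 3591.
9(x + 1)² + 25y² = 3591 + 9 + 0 = 3600
Divide by 3600: (x + 1)²/400 + y²/144 = 1
Ellipse, center (-1, 0), major axis horizontal; a² = 400, b² = 144.
Latus rectum length = 2b²/a = 2·144/20 = 72/5.

72/5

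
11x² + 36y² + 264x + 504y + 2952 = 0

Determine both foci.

Group the x- and y-terms: 11(x² + 24x) + 36(y² + 14y) = -2952
11(x + 12)² + 36(y + 7)² = -2952 + 1584 + 1764 = 396
Dividing both sides by 396: (x + 12)²/36 + (y + 7)²/11 = 1
Ellipse, center (-12, -7), major axis horizontal; a² = 36, b² = 11.
c² = a² - b² = 36 - 11 = 25, so c = 5.
Foci lie on the horizontal axis through the center: (h ± c, k).

(-17, -7) and (-7, -7)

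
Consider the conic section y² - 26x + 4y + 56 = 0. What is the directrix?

Only y is squared. Complete the square in y: (y + 2)² = 26(x - 2).
Vertex (2, -2); 4p = 26 so p = 13/2. Opens right.
Directrix is the vertical line x = h − p = 2 − (13/2) = -9/2.

x = -9/2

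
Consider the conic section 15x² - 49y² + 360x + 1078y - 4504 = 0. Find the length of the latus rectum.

Collect terms: 15(x² + 24x) -49(y² - 22y) = 4504
Complete the square in x and y: 15(x + 12)² -49(y - 11)² = 4504 + 2160 - 5929 = 735
Dividing both sides by 735: (x + 12)²/49 - (y - 11)²/15 = 1
Hyperbola, center (-12, 11), transverse axis horizontal; a² = 49, b² = 15.
Latus rectum length = 2b²/a = 2·15/7 = 30/7.

30/7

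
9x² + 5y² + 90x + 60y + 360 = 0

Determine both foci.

(-5, -8) and (-5, -4)

Group: 9(x² + 10x) + 5(y² + 12y) = -360
Complete the square in x and y: 9(x + 5)² + 5(y + 6)² = -360 + 225 + 180 = 45
Divide through by 45 to get (x + 5)²/5 + (y + 6)²/9 = 1.
Ellipse, center (-5, -6), major axis vertical; a² = 9, b² = 5.
c² = a² - b² = 9 - 5 = 4, so c = 2.
Foci lie on the vertical axis through the center: (h, k ± c).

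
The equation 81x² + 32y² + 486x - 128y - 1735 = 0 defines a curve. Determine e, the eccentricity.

e = 7/9

Rearranging, 81(x² + 6x) + 32(y² - 4y) = 1735.
81(x + 3)² + 32(y - 2)² = 1735 + 729 + 128 = 2592
Dividing both sides by 2592: (x + 3)²/32 + (y - 2)²/81 = 1
Ellipse, center (-3, 2), major axis vertical; a² = 81, b² = 32.
c² = a² - b² = 49, so c = 7.
e = c/a = 7/9.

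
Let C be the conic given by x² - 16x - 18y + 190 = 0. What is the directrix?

y = 5/2

Only x is squared. Complete the square in x: (x - 8)² = 18(y - 7).
Vertex (8, 7); 4p = 18 so p = 9/2. Opens up.
Directrix is the horizontal line y = k − p = 7 − (9/2) = 5/2.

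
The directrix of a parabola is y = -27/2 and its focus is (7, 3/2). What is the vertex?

The vertex is the midpoint between the focus and the directrix along the axis of symmetry.
Axis is vertical (directrix is horizontal). Vertex y-coordinate = (3/2 + (-27/2))/2 = -6; x-coordinate = 7.

(7, -6)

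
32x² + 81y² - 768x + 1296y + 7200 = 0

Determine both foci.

(5, -8) and (19, -8)

32(x² - 24x) + 81(y² + 16y) = -7200
Completing the square gives 32(x - 12)² + 81(y + 8)² = -7200 + 4608 + 5184 = 2592.
Divide through by 2592 to get (x - 12)²/81 + (y + 8)²/32 = 1.
Ellipse, center (12, -8), major axis horizontal; a² = 81, b² = 32.
c² = a² - b² = 81 - 32 = 49, so c = 7.
Foci lie on the horizontal axis through the center: (h ± c, k).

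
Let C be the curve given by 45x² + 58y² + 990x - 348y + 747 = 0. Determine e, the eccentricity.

e = √754/58

Collect terms: 45(x² + 22x) + 58(y² - 6y) = -747
45(x + 11)² + 58(y - 3)² = -747 + 5445 + 522 = 5220
Divide by 5220: (x + 11)²/116 + (y - 3)²/90 = 1
Ellipse, center (-11, 3), major axis horizontal; a² = 116, b² = 90.
c² = a² - b² = 26, so c = √26.
e = c/a = √26/2√29 = √754/58.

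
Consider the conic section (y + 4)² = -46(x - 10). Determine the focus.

Vertex (10, -4); 4p = -46 so p = -23/2. Opens left.
Focus is p units from the vertex along the axis: (h + p, k).

(-3/2, -4)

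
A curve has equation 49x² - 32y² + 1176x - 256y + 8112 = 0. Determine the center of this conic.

(-12, -4)

Group: 49(x² + 24x) -32(y² + 8y) = -8112
Complete the square in x and y: 49(x + 12)² -32(y + 4)² = -8112 + 7056 - 512 = -1568
Divide by -1568: (y + 4)²/49 - (x + 12)²/32 = 1
Hyperbola with center (-12, -4).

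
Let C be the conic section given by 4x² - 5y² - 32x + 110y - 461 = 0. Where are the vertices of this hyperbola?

Group: 4(x² - 8x) -5(y² - 22y) = 461
Complete the square: 4(x - 4)² -5(y - 11)² = 461 + 64 - 605 = -80
Dividing both sides by -80: (y - 11)²/16 - (x - 4)²/20 = 1
Hyperbola, center (4, 11), transverse axis vertical; a² = 16, b² = 20.
a = 4. Vertices at (h, k ± a).

(4, 7) and (4, 15)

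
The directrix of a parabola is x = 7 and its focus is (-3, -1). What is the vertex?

(2, -1)

The vertex is the midpoint between the focus and the directrix along the axis of symmetry.
Axis is horizontal (directrix is vertical). Vertex x-coordinate = (-3 + 7)/2 = 2; y-coordinate = -1.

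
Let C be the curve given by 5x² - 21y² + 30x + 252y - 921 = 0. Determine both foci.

(-3 - 2√13, 6) and (-3 + 2√13, 6)

5(x² + 6x) -21(y² - 12y) = 921
Completing the square gives 5(x + 3)² -21(y - 6)² = 921 + 45 - 756 = 210.
Dividing both sides by 210: (x + 3)²/42 - (y - 6)²/10 = 1
Hyperbola, center (-3, 6), transverse axis horizontal; a² = 42, b² = 10.
c² = a² + b² = 42 + 10 = 52, so c = 2√13.
Foci lie on the horizontal axis through the center: (h ± c, k).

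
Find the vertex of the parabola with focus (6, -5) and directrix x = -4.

The vertex is the midpoint between the focus and the directrix along the axis of symmetry.
Axis is horizontal (directrix is vertical). Vertex x-coordinate = (6 + (-4))/2 = 1; y-coordinate = -5.

(1, -5)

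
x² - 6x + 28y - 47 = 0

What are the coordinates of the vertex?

(3, 2)

Only x is squared. Complete the square in x: (x - 3)² = -28(y - 2).
Vertex (3, 2); 4p = -28 so p = -7. Opens down.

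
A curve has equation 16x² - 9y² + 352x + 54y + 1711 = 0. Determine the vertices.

Group the x- and y-terms: 16(x² + 22x) -9(y² - 6y) = -1711
Complete the square in x and y: 16(x + 11)² -9(y - 3)² = -1711 + 1936 - 81 = 144
Divide through by 144 to get (x + 11)²/9 - (y - 3)²/16 = 1.
Hyperbola, center (-11, 3), transverse axis horizontal; a² = 9, b² = 16.
a = 3. Vertices at (h ± a, k).

(-14, 3) and (-8, 3)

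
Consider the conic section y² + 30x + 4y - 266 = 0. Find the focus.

(3/2, -2)

Only y is squared. Complete the square in y: (y + 2)² = -30(x - 9).
Vertex (9, -2); 4p = -30 so p = -15/2. Opens left.
Focus is p units from the vertex along the axis: (h + p, k).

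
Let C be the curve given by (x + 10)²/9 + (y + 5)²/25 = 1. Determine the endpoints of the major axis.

Center (-10, -5). The larger denominator 25 sits under the y-term, so the major axis is vertical; a² = 25, b² = 9.
a = 5. Vertices at (h, k ± a).

(-10, -10) and (-10, 0)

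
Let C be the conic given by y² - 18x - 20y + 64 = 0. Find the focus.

Only y is squared. Complete the square in y: (y - 10)² = 18(x + 2).
Vertex (-2, 10); 4p = 18 so p = 9/2. Opens right.
Focus is p units from the vertex along the axis: (h + p, k).

(5/2, 10)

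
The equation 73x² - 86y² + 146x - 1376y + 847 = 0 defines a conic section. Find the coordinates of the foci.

(-1, -8 - √159) and (-1, -8 + √159)

Group the x- and y-terms: 73(x² + 2x) -86(y² + 16y) = -847
Complete the square in x and y: 73(x + 1)² -86(y + 8)² = -847 + 73 - 5504 = -6278
Divide by -6278: (y + 8)²/73 - (x + 1)²/86 = 1
Hyperbola, center (-1, -8), transverse axis vertical; a² = 73, b² = 86.
c² = a² + b² = 73 + 86 = 159, so c = √159.
Foci lie on the vertical axis through the center: (h, k ± c).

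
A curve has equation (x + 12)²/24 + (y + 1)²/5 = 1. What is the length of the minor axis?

2√5

Center (-12, -1). The larger denominator 24 sits under the x-term, so the major axis is horizontal; a² = 24, b² = 5.
b² = 5 so b = √5; the minor axis has length 2b = 2√5.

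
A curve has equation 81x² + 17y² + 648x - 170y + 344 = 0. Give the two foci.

(-4, -3) and (-4, 13)

Group the x- and y-terms: 81(x² + 8x) + 17(y² - 10y) = -344
Complete the square in x and y: 81(x + 4)² + 17(y - 5)² = -344 + 1296 + 425 = 1377
Divide through by 1377 to get (x + 4)²/17 + (y - 5)²/81 = 1.
Ellipse, center (-4, 5), major axis vertical; a² = 81, b² = 17.
c² = a² - b² = 81 - 17 = 64, so c = 8.
Foci lie on the vertical axis through the center: (h, k ± c).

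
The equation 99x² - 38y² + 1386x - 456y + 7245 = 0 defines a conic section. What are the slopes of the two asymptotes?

3√418/38 and -3√418/38

Group: 99(x² + 14x) -38(y² + 12y) = -7245
Complete the square in x and y: 99(x + 7)² -38(y + 6)² = -7245 + 4851 - 1368 = -3762
Divide by -3762: (y + 6)²/99 - (x + 7)²/38 = 1
Hyperbola, center (-7, -6), transverse axis vertical; a² = 99, b² = 38.
For a vertical hyperbola the asymptotes have slope ±a/b.
Here that is ±3√11/√38 = ±3√418/38.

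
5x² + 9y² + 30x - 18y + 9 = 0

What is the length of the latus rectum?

10/3

5(x² + 6x) + 9(y² - 2y) = -9
Complete the square: 5(x + 3)² + 9(y - 1)² = -9 + 45 + 9 = 45
Dividing both sides by 45: (x + 3)²/9 + (y - 1)²/5 = 1
Ellipse, center (-3, 1), major axis horizontal; a² = 9, b² = 5.
Latus rectum length = 2b²/a = 2·5/3 = 10/3.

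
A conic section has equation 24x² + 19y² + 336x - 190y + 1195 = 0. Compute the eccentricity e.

e = √30/12

24(x² + 14x) + 19(y² - 10y) = -1195
Complete the square: 24(x + 7)² + 19(y - 5)² = -1195 + 1176 + 475 = 456
Divide by 456: (x + 7)²/19 + (y - 5)²/24 = 1
Ellipse, center (-7, 5), major axis vertical; a² = 24, b² = 19.
c² = a² - b² = 5, so c = √5.
e = c/a = √5/2√6 = √30/12.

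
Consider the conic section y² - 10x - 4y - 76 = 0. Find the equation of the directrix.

x = -21/2

Only y is squared. Complete the square in y: (y - 2)² = 10(x + 8).
Vertex (-8, 2); 4p = 10 so p = 5/2. Opens right.
Directrix is the vertical line x = h − p = -8 − (5/2) = -21/2.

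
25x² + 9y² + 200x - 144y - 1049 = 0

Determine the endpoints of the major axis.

Group: 25(x² + 8x) + 9(y² - 16y) = 1049
Complete the square in x and y: 25(x + 4)² + 9(y - 8)² = 1049 + 400 + 576 = 2025
Divide through by 2025 to get (x + 4)²/81 + (y - 8)²/225 = 1.
Ellipse, center (-4, 8), major axis vertical; a² = 225, b² = 81.
a = 15. Vertices at (h, k ± a).

(-4, -7) and (-4, 23)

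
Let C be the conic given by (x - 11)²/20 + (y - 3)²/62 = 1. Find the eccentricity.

e = √651/31

Center (11, 3). The larger denominator 62 sits under the y-term, so the major axis is vertical; a² = 62, b² = 20.
c² = a² - b² = 42, so c = √42.
e = c/a = √42/√62 = √651/31.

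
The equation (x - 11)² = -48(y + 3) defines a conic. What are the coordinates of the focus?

Vertex (11, -3); 4p = -48 so p = -12. Opens down.
Focus is p units from the vertex along the axis: (h, k + p).

(11, -15)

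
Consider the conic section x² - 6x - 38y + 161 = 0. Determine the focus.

(3, 27/2)

Only x is squared. Complete the square in x: (x - 3)² = 38(y - 4).
Vertex (3, 4); 4p = 38 so p = 19/2. Opens up.
Focus is p units from the vertex along the axis: (h, k + p).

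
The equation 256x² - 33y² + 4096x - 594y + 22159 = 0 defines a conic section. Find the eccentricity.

e = 17/16

256(x² + 16x) -33(y² + 18y) = -22159
Complete the square: 256(x + 8)² -33(y + 9)² = -22159 + 16384 - 2673 = -8448
Dividing both sides by -8448: (y + 9)²/256 - (x + 8)²/33 = 1
Hyperbola, center (-8, -9), transverse axis vertical; a² = 256, b² = 33.
c² = a² + b² = 289, so c = 17.
e = c/a = 17/16.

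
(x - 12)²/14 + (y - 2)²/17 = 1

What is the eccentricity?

e = √51/17

Center (12, 2). The larger denominator 17 sits under the y-term, so the major axis is vertical; a² = 17, b² = 14.
c² = a² - b² = 3, so c = √3.
e = c/a = √3/√17 = √51/17.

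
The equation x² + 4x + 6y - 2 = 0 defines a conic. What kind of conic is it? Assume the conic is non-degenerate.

parabola

No xy term. Coefficients of x² and y² are A = 1, C = 0.
Exactly one squared variable ⇒ parabola.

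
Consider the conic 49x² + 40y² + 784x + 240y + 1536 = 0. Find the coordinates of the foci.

Collect terms: 49(x² + 16x) + 40(y² + 6y) = -1536
49(x + 8)² + 40(y + 3)² = -1536 + 3136 + 360 = 1960
Divide by 1960: (x + 8)²/40 + (y + 3)²/49 = 1
Ellipse, center (-8, -3), major axis vertical; a² = 49, b² = 40.
c² = a² - b² = 49 - 40 = 9, so c = 3.
Foci lie on the vertical axis through the center: (h, k ± c).

(-8, -6) and (-8, 0)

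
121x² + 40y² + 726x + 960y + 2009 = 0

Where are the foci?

Group the x- and y-terms: 121(x² + 6x) + 40(y² + 24y) = -2009
Completing the square gives 121(x + 3)² + 40(y + 12)² = -2009 + 1089 + 5760 = 4840.
Dividing both sides by 4840: (x + 3)²/40 + (y + 12)²/121 = 1
Ellipse, center (-3, -12), major axis vertical; a² = 121, b² = 40.
c² = a² - b² = 121 - 40 = 81, so c = 9.
Foci lie on the vertical axis through the center: (h, k ± c).

(-3, -21) and (-3, -3)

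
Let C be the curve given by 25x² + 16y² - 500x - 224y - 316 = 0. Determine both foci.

(10, -2) and (10, 16)

Rearranging, 25(x² - 20x) + 16(y² - 14y) = 316.
Complete the square in x and y: 25(x - 10)² + 16(y - 7)² = 316 + 2500 + 784 = 3600
Divide by 3600: (x - 10)²/144 + (y - 7)²/225 = 1
Ellipse, center (10, 7), major axis vertical; a² = 225, b² = 144.
c² = a² - b² = 225 - 144 = 81, so c = 9.
Foci lie on the vertical axis through the center: (h, k ± c).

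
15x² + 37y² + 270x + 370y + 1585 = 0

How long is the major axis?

Collect terms: 15(x² + 18x) + 37(y² + 10y) = -1585
Completing the square gives 15(x + 9)² + 37(y + 5)² = -1585 + 1215 + 925 = 555.
Divide through by 555 to get (x + 9)²/37 + (y + 5)²/15 = 1.
Ellipse, center (-9, -5), major axis horizontal; a² = 37, b² = 15.
a² = 37 so a = √37; the major axis has length 2a = 2√37.

2√37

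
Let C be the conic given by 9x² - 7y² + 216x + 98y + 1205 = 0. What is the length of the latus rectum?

Group: 9(x² + 24x) -7(y² - 14y) = -1205
Complete the square: 9(x + 12)² -7(y - 7)² = -1205 + 1296 - 343 = -252
Divide through by -252 to get (y - 7)²/36 - (x + 12)²/28 = 1.
Hyperbola, center (-12, 7), transverse axis vertical; a² = 36, b² = 28.
Latus rectum length = 2b²/a = 2·28/6 = 28/3.

28/3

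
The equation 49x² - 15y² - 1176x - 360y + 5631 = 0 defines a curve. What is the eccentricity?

Group: 49(x² - 24x) -15(y² + 24y) = -5631
49(x - 12)² -15(y + 12)² = -5631 + 7056 - 2160 = -735
Dividing both sides by -735: (y + 12)²/49 - (x - 12)²/15 = 1
Hyperbola, center (12, -12), transverse axis vertical; a² = 49, b² = 15.
c² = a² + b² = 64, so c = 8.
e = c/a = 8/7.

e = 8/7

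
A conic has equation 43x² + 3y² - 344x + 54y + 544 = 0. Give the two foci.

(4, -9 - 2√30) and (4, -9 + 2√30)

43(x² - 8x) + 3(y² + 18y) = -544
Completing the square gives 43(x - 4)² + 3(y + 9)² = -544 + 688 + 243 = 387.
Dividing both sides by 387: (x - 4)²/9 + (y + 9)²/129 = 1
Ellipse, center (4, -9), major axis vertical; a² = 129, b² = 9.
c² = a² - b² = 129 - 9 = 120, so c = 2√30.
Foci lie on the vertical axis through the center: (h, k ± c).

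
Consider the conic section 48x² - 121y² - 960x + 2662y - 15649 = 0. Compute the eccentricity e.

Group the x- and y-terms: 48(x² - 20x) -121(y² - 22y) = 15649
Complete the square: 48(x - 10)² -121(y - 11)² = 15649 + 4800 - 14641 = 5808
Dividing both sides by 5808: (x - 10)²/121 - (y - 11)²/48 = 1
Hyperbola, center (10, 11), transverse axis horizontal; a² = 121, b² = 48.
c² = a² + b² = 169, so c = 13.
e = c/a = 13/11.

e = 13/11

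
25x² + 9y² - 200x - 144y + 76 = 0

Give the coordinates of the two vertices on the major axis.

Collect terms: 25(x² - 8x) + 9(y² - 16y) = -76
Complete the square in x and y: 25(x - 4)² + 9(y - 8)² = -76 + 400 + 576 = 900
Divide by 900: (x - 4)²/36 + (y - 8)²/100 = 1
Ellipse, center (4, 8), major axis vertical; a² = 100, b² = 36.
a = 10. Vertices at (h, k ± a).

(4, -2) and (4, 18)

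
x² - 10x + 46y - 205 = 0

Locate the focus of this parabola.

Only x is squared. Complete the square in x: (x - 5)² = -46(y - 5).
Vertex (5, 5); 4p = -46 so p = -23/2. Opens down.
Focus is p units from the vertex along the axis: (h, k + p).

(5, -13/2)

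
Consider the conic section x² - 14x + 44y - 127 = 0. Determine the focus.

Only x is squared. Complete the square in x: (x - 7)² = -44(y - 4).
Vertex (7, 4); 4p = -44 so p = -11. Opens down.
Focus is p units from the vertex along the axis: (h, k + p).

(7, -7)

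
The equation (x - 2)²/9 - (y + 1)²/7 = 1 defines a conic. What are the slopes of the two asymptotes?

√7/3 and -√7/3

Center (2, -1). The positive term is the x-term, so the transverse axis is horizontal; a² = 9, b² = 7.
For a horizontal hyperbola the asymptotes have slope ±b/a.
Here that is ±√7/3.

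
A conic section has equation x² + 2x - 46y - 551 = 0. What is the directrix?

Only x is squared. Complete the square in x: (x + 1)² = 46(y + 12).
Vertex (-1, -12); 4p = 46 so p = 23/2. Opens up.
Directrix is the horizontal line y = k − p = -12 − (23/2) = -47/2.

y = -47/2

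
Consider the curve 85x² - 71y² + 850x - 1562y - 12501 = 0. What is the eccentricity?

e = 2√2769/71

Rearranging, 85(x² + 10x) -71(y² + 22y) = 12501.
Complete the square: 85(x + 5)² -71(y + 11)² = 12501 + 2125 - 8591 = 6035
Divide by 6035: (x + 5)²/71 - (y + 11)²/85 = 1
Hyperbola, center (-5, -11), transverse axis horizontal; a² = 71, b² = 85.
c² = a² + b² = 156, so c = 2√39.
e = c/a = 2√39/√71 = 2√2769/71.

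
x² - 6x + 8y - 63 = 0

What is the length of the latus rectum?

Only x is squared. Complete the square in x: (x - 3)² = -8(y - 9).
Vertex (3, 9); 4p = -8 so p = -2. Opens down.
Latus rectum length = |4p| = 8.

8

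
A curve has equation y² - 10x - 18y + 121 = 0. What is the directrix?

x = 3/2

Only y is squared. Complete the square in y: (y - 9)² = 10(x - 4).
Vertex (4, 9); 4p = 10 so p = 5/2. Opens right.
Directrix is the vertical line x = h − p = 4 − (5/2) = 3/2.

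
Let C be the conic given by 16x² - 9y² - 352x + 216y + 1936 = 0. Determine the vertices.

Rearranging, 16(x² - 22x) -9(y² - 24y) = -1936.
Completing the square gives 16(x - 11)² -9(y - 12)² = -1936 + 1936 - 1296 = -1296.
Dividing both sides by -1296: (y - 12)²/144 - (x - 11)²/81 = 1
Hyperbola, center (11, 12), transverse axis vertical; a² = 144, b² = 81.
a = 12. Vertices at (h, k ± a).

(11, 0) and (11, 24)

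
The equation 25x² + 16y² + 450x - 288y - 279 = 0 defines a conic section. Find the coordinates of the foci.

Collect terms: 25(x² + 18x) + 16(y² - 18y) = 279
Complete the square in x and y: 25(x + 9)² + 16(y - 9)² = 279 + 2025 + 1296 = 3600
Divide by 3600: (x + 9)²/144 + (y - 9)²/225 = 1
Ellipse, center (-9, 9), major axis vertical; a² = 225, b² = 144.
c² = a² - b² = 225 - 144 = 81, so c = 9.
Foci lie on the vertical axis through the center: (h, k ± c).

(-9, 0) and (-9, 18)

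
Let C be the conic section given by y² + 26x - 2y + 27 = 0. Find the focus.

(-15/2, 1)

Only y is squared. Complete the square in y: (y - 1)² = -26(x + 1).
Vertex (-1, 1); 4p = -26 so p = -13/2. Opens left.
Focus is p units from the vertex along the axis: (h + p, k).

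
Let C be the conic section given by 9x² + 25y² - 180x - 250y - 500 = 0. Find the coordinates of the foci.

(-2, 5) and (22, 5)

Collect terms: 9(x² - 20x) + 25(y² - 10y) = 500
Complete the square in x and y: 9(x - 10)² + 25(y - 5)² = 500 + 900 + 625 = 2025
Divide through by 2025 to get (x - 10)²/225 + (y - 5)²/81 = 1.
Ellipse, center (10, 5), major axis horizontal; a² = 225, b² = 81.
c² = a² - b² = 225 - 81 = 144, so c = 12.
Foci lie on the horizontal axis through the center: (h ± c, k).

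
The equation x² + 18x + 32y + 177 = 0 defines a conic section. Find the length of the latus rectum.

Only x is squared. Complete the square in x: (x + 9)² = -32(y + 3).
Vertex (-9, -3); 4p = -32 so p = -8. Opens down.
Latus rectum length = |4p| = 32.

32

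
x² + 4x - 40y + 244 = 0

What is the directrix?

y = -4

Only x is squared. Complete the square in x: (x + 2)² = 40(y - 6).
Vertex (-2, 6); 4p = 40 so p = 10. Opens up.
Directrix is the horizontal line y = k − p = 6 − (10) = -4.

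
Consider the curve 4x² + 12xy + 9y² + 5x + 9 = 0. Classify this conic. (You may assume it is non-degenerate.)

A = 4, B = 12, C = 9.
Discriminant B² − 4AC = 12² − 4·4·9 = 0.
B² − 4AC = 0 ⇒ parabola.

parabola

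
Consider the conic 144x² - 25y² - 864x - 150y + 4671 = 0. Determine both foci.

(3, -16) and (3, 10)

144(x² - 6x) -25(y² + 6y) = -4671
Completing the square gives 144(x - 3)² -25(y + 3)² = -4671 + 1296 - 225 = -3600.
Dividing both sides by -3600: (y + 3)²/144 - (x - 3)²/25 = 1
Hyperbola, center (3, -3), transverse axis vertical; a² = 144, b² = 25.
c² = a² + b² = 144 + 25 = 169, so c = 13.
Foci lie on the vertical axis through the center: (h, k ± c).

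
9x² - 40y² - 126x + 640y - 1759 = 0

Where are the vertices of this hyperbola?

Group: 9(x² - 14x) -40(y² - 16y) = 1759
Complete the square: 9(x - 7)² -40(y - 8)² = 1759 + 441 - 2560 = -360
Divide through by -360 to get (y - 8)²/9 - (x - 7)²/40 = 1.
Hyperbola, center (7, 8), transverse axis vertical; a² = 9, b² = 40.
a = 3. Vertices at (h, k ± a).

(7, 5) and (7, 11)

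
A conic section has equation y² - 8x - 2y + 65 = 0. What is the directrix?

Only y is squared. Complete the square in y: (y - 1)² = 8(x - 8).
Vertex (8, 1); 4p = 8 so p = 2. Opens right.
Directrix is the vertical line x = h − p = 8 − (2) = 6.

x = 6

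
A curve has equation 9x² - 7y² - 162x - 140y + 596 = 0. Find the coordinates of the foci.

Rearranging, 9(x² - 18x) -7(y² + 20y) = -596.
Completing the square gives 9(x - 9)² -7(y + 10)² = -596 + 729 - 700 = -567.
Divide through by -567 to get (y + 10)²/81 - (x - 9)²/63 = 1.
Hyperbola, center (9, -10), transverse axis vertical; a² = 81, b² = 63.
c² = a² + b² = 81 + 63 = 144, so c = 12.
Foci lie on the vertical axis through the center: (h, k ± c).

(9, -22) and (9, 2)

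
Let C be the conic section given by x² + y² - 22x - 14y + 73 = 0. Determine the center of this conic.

(11, 7)

Group: (x² - 22x) + (y² - 14y) = -73
Completing the square gives (x - 11)² + (y - 7)² = -73 + 121 + 49 = 97.
So (x - 11)² + (y - 7)² = 97.
Circle centered at (11, 7) with r² = 97.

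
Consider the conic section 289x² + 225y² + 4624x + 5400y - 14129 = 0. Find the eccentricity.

e = 8/17

289(x² + 16x) + 225(y² + 24y) = 14129
Complete the square in x and y: 289(x + 8)² + 225(y + 12)² = 14129 + 18496 + 32400 = 65025
Divide by 65025: (x + 8)²/225 + (y + 12)²/289 = 1
Ellipse, center (-8, -12), major axis vertical; a² = 289, b² = 225.
c² = a² - b² = 64, so c = 8.
e = c/a = 8/17.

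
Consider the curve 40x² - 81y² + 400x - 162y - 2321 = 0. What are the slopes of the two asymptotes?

Collect terms: 40(x² + 10x) -81(y² + 2y) = 2321
Complete the square: 40(x + 5)² -81(y + 1)² = 2321 + 1000 - 81 = 3240
Divide through by 3240 to get (x + 5)²/81 - (y + 1)²/40 = 1.
Hyperbola, center (-5, -1), transverse axis horizontal; a² = 81, b² = 40.
For a horizontal hyperbola the asymptotes have slope ±b/a.
Here that is ±2√10/9.

2√10/9 and -2√10/9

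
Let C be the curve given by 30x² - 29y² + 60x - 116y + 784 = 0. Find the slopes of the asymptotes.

Collect terms: 30(x² + 2x) -29(y² + 4y) = -784
Complete the square in x and y: 30(x + 1)² -29(y + 2)² = -784 + 30 - 116 = -870
Dividing both sides by -870: (y + 2)²/30 - (x + 1)²/29 = 1
Hyperbola, center (-1, -2), transverse axis vertical; a² = 30, b² = 29.
For a vertical hyperbola the asymptotes have slope ±a/b.
Here that is ±√30/√29 = ±√870/29.

√870/29 and -√870/29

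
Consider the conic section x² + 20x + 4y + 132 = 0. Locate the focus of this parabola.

Only x is squared. Complete the square in x: (x + 10)² = -4(y + 8).
Vertex (-10, -8); 4p = -4 so p = -1. Opens down.
Focus is p units from the vertex along the axis: (h, k + p).

(-10, -9)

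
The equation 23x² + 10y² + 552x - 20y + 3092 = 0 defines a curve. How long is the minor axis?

Collect terms: 23(x² + 24x) + 10(y² - 2y) = -3092
Completing the square gives 23(x + 12)² + 10(y - 1)² = -3092 + 3312 + 10 = 230.
Divide through by 230 to get (x + 12)²/10 + (y - 1)²/23 = 1.
Ellipse, center (-12, 1), major axis vertical; a² = 23, b² = 10.
b² = 10 so b = √10; the minor axis has length 2b = 2√10.

2√10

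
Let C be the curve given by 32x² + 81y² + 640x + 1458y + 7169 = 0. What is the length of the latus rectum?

64/9

Group the x- and y-terms: 32(x² + 20x) + 81(y² + 18y) = -7169
Complete the square: 32(x + 10)² + 81(y + 9)² = -7169 + 3200 + 6561 = 2592
Dividing both sides by 2592: (x + 10)²/81 + (y + 9)²/32 = 1
Ellipse, center (-10, -9), major axis horizontal; a² = 81, b² = 32.
Latus rectum length = 2b²/a = 2·32/9 = 64/9.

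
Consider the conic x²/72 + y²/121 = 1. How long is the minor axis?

Center (0, 0). The larger denominator 121 sits under the y-term, so the major axis is vertical; a² = 121, b² = 72.
b² = 72 so b = 6√2; the minor axis has length 2b = 12√2.

12√2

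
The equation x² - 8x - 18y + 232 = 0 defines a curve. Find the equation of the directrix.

Only x is squared. Complete the square in x: (x - 4)² = 18(y - 12).
Vertex (4, 12); 4p = 18 so p = 9/2. Opens up.
Directrix is the horizontal line y = k − p = 12 − (9/2) = 15/2.

y = 15/2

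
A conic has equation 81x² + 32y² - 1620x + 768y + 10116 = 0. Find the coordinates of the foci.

Rearranging, 81(x² - 20x) + 32(y² + 24y) = -10116.
81(x - 10)² + 32(y + 12)² = -10116 + 8100 + 4608 = 2592
Dividing both sides by 2592: (x - 10)²/32 + (y + 12)²/81 = 1
Ellipse, center (10, -12), major axis vertical; a² = 81, b² = 32.
c² = a² - b² = 81 - 32 = 49, so c = 7.
Foci lie on the vertical axis through the center: (h, k ± c).

(10, -19) and (10, -5)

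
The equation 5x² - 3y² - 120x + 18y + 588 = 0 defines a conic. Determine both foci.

(12 - 2√14, 3) and (12 + 2√14, 3)

5(x² - 24x) -3(y² - 6y) = -588
5(x - 12)² -3(y - 3)² = -588 + 720 - 27 = 105
Dividing both sides by 105: (x - 12)²/21 - (y - 3)²/35 = 1
Hyperbola, center (12, 3), transverse axis horizontal; a² = 21, b² = 35.
c² = a² + b² = 21 + 35 = 56, so c = 2√14.
Foci lie on the horizontal axis through the center: (h ± c, k).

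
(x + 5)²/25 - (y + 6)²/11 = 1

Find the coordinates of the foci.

(-11, -6) and (1, -6)

Center (-5, -6). The positive term is the x-term, so the transverse axis is horizontal; a² = 25, b² = 11.
c² = a² + b² = 25 + 11 = 36, so c = 6.
Foci lie on the horizontal axis through the center: (h ± c, k).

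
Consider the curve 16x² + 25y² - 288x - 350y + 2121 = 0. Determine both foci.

(6, 7) and (12, 7)

16(x² - 18x) + 25(y² - 14y) = -2121
Complete the square: 16(x - 9)² + 25(y - 7)² = -2121 + 1296 + 1225 = 400
Divide through by 400 to get (x - 9)²/25 + (y - 7)²/16 = 1.
Ellipse, center (9, 7), major axis horizontal; a² = 25, b² = 16.
c² = a² - b² = 25 - 16 = 9, so c = 3.
Foci lie on the horizontal axis through the center: (h ± c, k).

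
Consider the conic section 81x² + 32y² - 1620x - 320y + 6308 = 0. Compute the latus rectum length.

81(x² - 20x) + 32(y² - 10y) = -6308
Completing the square gives 81(x - 10)² + 32(y - 5)² = -6308 + 8100 + 800 = 2592.
Divide through by 2592 to get (x - 10)²/32 + (y - 5)²/81 = 1.
Ellipse, center (10, 5), major axis vertical; a² = 81, b² = 32.
Latus rectum length = 2b²/a = 2·32/9 = 64/9.

64/9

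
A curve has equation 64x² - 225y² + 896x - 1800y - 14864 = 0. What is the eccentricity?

64(x² + 14x) -225(y² + 8y) = 14864
Complete the square in x and y: 64(x + 7)² -225(y + 4)² = 14864 + 3136 - 3600 = 14400
Divide by 14400: (x + 7)²/225 - (y + 4)²/64 = 1
Hyperbola, center (-7, -4), transverse axis horizontal; a² = 225, b² = 64.
c² = a² + b² = 289, so c = 17.
e = c/a = 17/15.

e = 17/15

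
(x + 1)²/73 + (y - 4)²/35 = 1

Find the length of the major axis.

2√73

Center (-1, 4). The larger denominator 73 sits under the x-term, so the major axis is horizontal; a² = 73, b² = 35.
a² = 73 so a = √73; the major axis has length 2a = 2√73.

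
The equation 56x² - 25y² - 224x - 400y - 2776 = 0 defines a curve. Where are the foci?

56(x² - 4x) -25(y² + 16y) = 2776
Complete the square in x and y: 56(x - 2)² -25(y + 8)² = 2776 + 224 - 1600 = 1400
Dividing both sides by 1400: (x - 2)²/25 - (y + 8)²/56 = 1
Hyperbola, center (2, -8), transverse axis horizontal; a² = 25, b² = 56.
c² = a² + b² = 25 + 56 = 81, so c = 9.
Foci lie on the horizontal axis through the center: (h ± c, k).

(-7, -8) and (11, -8)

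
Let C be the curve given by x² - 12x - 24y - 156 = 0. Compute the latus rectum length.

24

Only x is squared. Complete the square in x: (x - 6)² = 24(y + 8).
Vertex (6, -8); 4p = 24 so p = 6. Opens up.
Latus rectum length = |4p| = 24.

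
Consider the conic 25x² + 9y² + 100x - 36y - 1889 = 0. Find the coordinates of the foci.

Collect terms: 25(x² + 4x) + 9(y² - 4y) = 1889
25(x + 2)² + 9(y - 2)² = 1889 + 100 + 36 = 2025
Divide through by 2025 to get (x + 2)²/81 + (y - 2)²/225 = 1.
Ellipse, center (-2, 2), major axis vertical; a² = 225, b² = 81.
c² = a² - b² = 225 - 81 = 144, so c = 12.
Foci lie on the vertical axis through the center: (h, k ± c).

(-2, -10) and (-2, 14)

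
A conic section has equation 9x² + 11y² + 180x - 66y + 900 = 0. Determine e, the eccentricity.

e = √22/11

Group: 9(x² + 20x) + 11(y² - 6y) = -900
9(x + 10)² + 11(y - 3)² = -900 + 900 + 99 = 99
Divide by 99: (x + 10)²/11 + (y - 3)²/9 = 1
Ellipse, center (-10, 3), major axis horizontal; a² = 11, b² = 9.
c² = a² - b² = 2, so c = √2.
e = c/a = √2/√11 = √22/11.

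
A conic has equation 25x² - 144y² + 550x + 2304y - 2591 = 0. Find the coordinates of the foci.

(-11, -5) and (-11, 21)

Collect terms: 25(x² + 22x) -144(y² - 16y) = 2591
Complete the square in x and y: 25(x + 11)² -144(y - 8)² = 2591 + 3025 - 9216 = -3600
Divide by -3600: (y - 8)²/25 - (x + 11)²/144 = 1
Hyperbola, center (-11, 8), transverse axis vertical; a² = 25, b² = 144.
c² = a² + b² = 25 + 144 = 169, so c = 13.
Foci lie on the vertical axis through the center: (h, k ± c).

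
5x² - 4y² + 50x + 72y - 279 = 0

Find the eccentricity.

Collect terms: 5(x² + 10x) -4(y² - 18y) = 279
Complete the square: 5(x + 5)² -4(y - 9)² = 279 + 125 - 324 = 80
Divide through by 80 to get (x + 5)²/16 - (y - 9)²/20 = 1.
Hyperbola, center (-5, 9), transverse axis horizontal; a² = 16, b² = 20.
c² = a² + b² = 36, so c = 6.
e = c/a = 6/4 = 3/2.

e = 3/2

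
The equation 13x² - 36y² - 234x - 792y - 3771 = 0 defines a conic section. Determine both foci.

(2, -11) and (16, -11)

13(x² - 18x) -36(y² + 22y) = 3771
Complete the square: 13(x - 9)² -36(y + 11)² = 3771 + 1053 - 4356 = 468
Divide through by 468 to get (x - 9)²/36 - (y + 11)²/13 = 1.
Hyperbola, center (9, -11), transverse axis horizontal; a² = 36, b² = 13.
c² = a² + b² = 36 + 13 = 49, so c = 7.
Foci lie on the horizontal axis through the center: (h ± c, k).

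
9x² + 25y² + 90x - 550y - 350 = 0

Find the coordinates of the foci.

Group the x- and y-terms: 9(x² + 10x) + 25(y² - 22y) = 350
Completing the square gives 9(x + 5)² + 25(y - 11)² = 350 + 225 + 3025 = 3600.
Divide by 3600: (x + 5)²/400 + (y - 11)²/144 = 1
Ellipse, center (-5, 11), major axis horizontal; a² = 400, b² = 144.
c² = a² - b² = 400 - 144 = 256, so c = 16.
Foci lie on the horizontal axis through the center: (h ± c, k).

(-21, 11) and (11, 11)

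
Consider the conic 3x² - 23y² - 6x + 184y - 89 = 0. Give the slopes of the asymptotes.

√69/23 and -√69/23

Collect terms: 3(x² - 2x) -23(y² - 8y) = 89
Complete the square in x and y: 3(x - 1)² -23(y - 4)² = 89 + 3 - 368 = -276
Divide through by -276 to get (y - 4)²/12 - (x - 1)²/92 = 1.
Hyperbola, center (1, 4), transverse axis vertical; a² = 12, b² = 92.
For a vertical hyperbola the asymptotes have slope ±a/b.
Here that is ±2√3/2√23 = ±√69/23.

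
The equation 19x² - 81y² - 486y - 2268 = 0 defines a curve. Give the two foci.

Collect terms: 19x² -81(y² + 6y) = 2268
19x² -81(y + 3)² = 2268 + 0 - 729 = 1539
Divide through by 1539 to get x²/81 - (y + 3)²/19 = 1.
Hyperbola, center (0, -3), transverse axis horizontal; a² = 81, b² = 19.
c² = a² + b² = 81 + 19 = 100, so c = 10.
Foci lie on the horizontal axis through the center: (h ± c, k).

(-10, -3) and (10, -3)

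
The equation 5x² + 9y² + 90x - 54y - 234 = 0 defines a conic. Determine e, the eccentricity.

e = 2/3

Collect terms: 5(x² + 18x) + 9(y² - 6y) = 234
Complete the square: 5(x + 9)² + 9(y - 3)² = 234 + 405 + 81 = 720
Divide by 720: (x + 9)²/144 + (y - 3)²/80 = 1
Ellipse, center (-9, 3), major axis horizontal; a² = 144, b² = 80.
c² = a² - b² = 64, so c = 8.
e = c/a = 8/12 = 2/3.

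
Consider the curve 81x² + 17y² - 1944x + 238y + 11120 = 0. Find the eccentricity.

Group the x- and y-terms: 81(x² - 24x) + 17(y² + 14y) = -11120
Complete the square in x and y: 81(x - 12)² + 17(y + 7)² = -11120 + 11664 + 833 = 1377
Dividing both sides by 1377: (x - 12)²/17 + (y + 7)²/81 = 1
Ellipse, center (12, -7), major axis vertical; a² = 81, b² = 17.
c² = a² - b² = 64, so c = 8.
e = c/a = 8/9.

e = 8/9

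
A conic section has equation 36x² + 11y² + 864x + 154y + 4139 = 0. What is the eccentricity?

36(x² + 24x) + 11(y² + 14y) = -4139
Completing the square gives 36(x + 12)² + 11(y + 7)² = -4139 + 5184 + 539 = 1584.
Divide by 1584: (x + 12)²/44 + (y + 7)²/144 = 1
Ellipse, center (-12, -7), major axis vertical; a² = 144, b² = 44.
c² = a² - b² = 100, so c = 10.
e = c/a = 10/12 = 5/6.

e = 5/6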